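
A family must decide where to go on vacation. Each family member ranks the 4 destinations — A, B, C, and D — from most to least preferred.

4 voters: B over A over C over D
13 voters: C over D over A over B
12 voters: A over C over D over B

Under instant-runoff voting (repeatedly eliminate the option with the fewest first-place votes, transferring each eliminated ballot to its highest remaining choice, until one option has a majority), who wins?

Round 1: C 13, A 12, B 4, D 0. D has the fewest and is eliminated.
Round 2: C 13, A 12, B 4. B has the fewest and is eliminated.
Round 3: A 16, C 13. A has a majority.

A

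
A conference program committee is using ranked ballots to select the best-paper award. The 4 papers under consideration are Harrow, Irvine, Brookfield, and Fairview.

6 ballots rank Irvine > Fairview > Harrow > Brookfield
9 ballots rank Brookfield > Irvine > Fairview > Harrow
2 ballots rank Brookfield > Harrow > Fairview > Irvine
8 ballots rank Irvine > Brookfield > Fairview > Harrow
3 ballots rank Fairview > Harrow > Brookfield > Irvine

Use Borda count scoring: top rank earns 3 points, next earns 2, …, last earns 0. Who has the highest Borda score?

Irvine

Borda scores:
  Harrow: 6·1 + 9·0 + 2·2 + 8·0 + 3·2 = 16
  Irvine: 6·3 + 9·2 + 2·0 + 8·3 + 3·0 = 60
  Brookfield: 6·0 + 9·3 + 2·3 + 8·2 + 3·1 = 52
  Fairview: 6·2 + 9·1 + 2·1 + 8·1 + 3·3 = 40
Irvine has the highest total.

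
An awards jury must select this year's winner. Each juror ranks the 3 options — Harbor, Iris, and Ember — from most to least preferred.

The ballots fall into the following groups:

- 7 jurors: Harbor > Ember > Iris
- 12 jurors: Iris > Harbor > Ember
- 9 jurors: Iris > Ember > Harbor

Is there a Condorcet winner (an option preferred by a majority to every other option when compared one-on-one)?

Head-to-head results (28 voters total):
Harbor vs Iris: Iris wins 21–7.
Harbor vs Ember: Harbor wins 19–9.
Iris vs Ember: Iris wins 21–7.
Iris beats each rival — Harbor (21–7), Ember (21–7) — so Iris is the Condorcet winner.

Yes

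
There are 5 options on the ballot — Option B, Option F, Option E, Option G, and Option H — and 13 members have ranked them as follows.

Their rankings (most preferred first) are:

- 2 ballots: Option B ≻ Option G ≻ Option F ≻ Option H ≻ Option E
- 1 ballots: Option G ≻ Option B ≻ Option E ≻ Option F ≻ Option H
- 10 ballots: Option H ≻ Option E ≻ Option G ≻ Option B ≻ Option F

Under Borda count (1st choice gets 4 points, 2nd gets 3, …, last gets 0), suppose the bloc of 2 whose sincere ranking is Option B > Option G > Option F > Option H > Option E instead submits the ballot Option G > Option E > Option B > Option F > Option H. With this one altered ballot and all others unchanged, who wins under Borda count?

Borda totals with the altered ballot: Option B 17, Option F 3, Option E 38, Option G 32, Option H 40.
The winner is unchanged: still Option H.

Option H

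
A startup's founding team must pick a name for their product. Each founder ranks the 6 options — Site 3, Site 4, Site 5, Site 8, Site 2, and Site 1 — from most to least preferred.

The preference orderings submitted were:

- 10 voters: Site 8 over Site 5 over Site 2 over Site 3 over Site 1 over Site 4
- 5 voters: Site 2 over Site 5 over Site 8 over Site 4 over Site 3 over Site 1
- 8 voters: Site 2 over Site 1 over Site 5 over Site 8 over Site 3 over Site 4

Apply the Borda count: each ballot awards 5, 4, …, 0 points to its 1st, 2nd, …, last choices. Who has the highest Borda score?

Borda scores:
  Site 3: 10·2 + 5·1 + 8·1 = 33
  Site 4: 10·0 + 5·2 + 8·0 = 10
  Site 5: 10·4 + 5·4 + 8·3 = 84
  Site 8: 10·5 + 5·3 + 8·2 = 81
  Site 2: 10·3 + 5·5 + 8·5 = 95
  Site 1: 10·1 + 5·0 + 8·4 = 42
Site 2 has the highest total.

Site 2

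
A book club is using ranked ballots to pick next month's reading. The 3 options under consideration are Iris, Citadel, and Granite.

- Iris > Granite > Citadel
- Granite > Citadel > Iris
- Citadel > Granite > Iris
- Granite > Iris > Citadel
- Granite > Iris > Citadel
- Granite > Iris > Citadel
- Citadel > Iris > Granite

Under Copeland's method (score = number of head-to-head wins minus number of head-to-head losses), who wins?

Granite

Pairwise results:
  Iris vs Citadel: Iris wins 4–3.
  Iris vs Granite: Granite wins 5–2.
  Citadel vs Granite: Granite wins 5–2.
Copeland scores (wins − losses):
  Iris: 1 − 1 = 0
  Citadel: 0 − 2 = -2
  Granite: 2 − 0 = 2
Granite has the best Copeland score.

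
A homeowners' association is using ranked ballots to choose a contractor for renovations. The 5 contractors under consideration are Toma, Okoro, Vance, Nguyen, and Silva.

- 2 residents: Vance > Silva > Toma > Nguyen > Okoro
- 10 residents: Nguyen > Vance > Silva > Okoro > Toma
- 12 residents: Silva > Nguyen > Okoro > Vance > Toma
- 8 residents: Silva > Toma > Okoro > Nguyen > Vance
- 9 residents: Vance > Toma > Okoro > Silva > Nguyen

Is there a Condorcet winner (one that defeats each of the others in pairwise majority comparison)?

No

Head-to-head results (41 voters total):
Toma vs Okoro: Okoro wins 22–19.
Toma vs Vance: Vance wins 33–8.
Toma vs Nguyen: Nguyen wins 22–19.
Toma vs Silva: Silva wins 32–9.
Okoro vs Vance: Vance wins 21–20.
Okoro vs Nguyen: Nguyen wins 24–17.
Okoro vs Silva: Silva wins 32–9.
Vance vs Nguyen: Nguyen wins 30–11.
Vance vs Silva: Vance wins 21–20.
Nguyen vs Silva: Silva wins 31–10.
No candidate beats all others: Vance beats Silva beats Nguyen beats Vance, a majority cycle.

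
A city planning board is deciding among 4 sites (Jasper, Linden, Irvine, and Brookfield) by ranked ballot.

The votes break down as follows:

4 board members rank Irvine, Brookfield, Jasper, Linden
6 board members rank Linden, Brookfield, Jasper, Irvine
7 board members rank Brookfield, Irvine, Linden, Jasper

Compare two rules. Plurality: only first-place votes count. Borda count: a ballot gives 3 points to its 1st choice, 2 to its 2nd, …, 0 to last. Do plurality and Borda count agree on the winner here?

Plurality first-place counts: Jasper 0, Linden 6, Irvine 4, Brookfield 7 → Brookfield.
Borda totals: Jasper 10, Linden 25, Irvine 26, Brookfield 41 → Brookfield.
The two rules agree on Brookfield.

Yes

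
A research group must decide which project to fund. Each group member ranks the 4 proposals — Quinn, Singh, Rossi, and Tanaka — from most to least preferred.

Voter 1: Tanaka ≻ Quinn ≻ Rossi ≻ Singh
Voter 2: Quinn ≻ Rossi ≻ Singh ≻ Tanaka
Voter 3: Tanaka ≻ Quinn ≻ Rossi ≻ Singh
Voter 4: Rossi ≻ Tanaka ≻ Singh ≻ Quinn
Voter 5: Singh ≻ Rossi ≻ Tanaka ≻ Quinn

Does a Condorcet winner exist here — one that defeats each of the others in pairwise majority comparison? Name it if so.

Head-to-head results (5 voters total):
Quinn vs Singh: Quinn wins 3–2.
Quinn vs Rossi: Quinn wins 3–2.
Quinn vs Tanaka: Tanaka wins 4–1.
Singh vs Rossi: Rossi wins 4–1.
Singh vs Tanaka: Tanaka wins 3–2.
Rossi vs Tanaka: Rossi wins 3–2.
No candidate beats all others: Quinn beats Rossi beats Tanaka beats Quinn, a majority cycle.

There is no Condorcet winner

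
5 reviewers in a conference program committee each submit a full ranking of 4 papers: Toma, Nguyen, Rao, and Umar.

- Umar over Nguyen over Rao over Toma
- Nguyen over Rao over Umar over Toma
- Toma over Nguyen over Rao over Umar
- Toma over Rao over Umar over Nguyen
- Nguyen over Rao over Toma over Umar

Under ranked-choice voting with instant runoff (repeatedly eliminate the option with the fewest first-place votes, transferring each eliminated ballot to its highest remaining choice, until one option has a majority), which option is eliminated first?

Rao

Round 1: Toma 2, Nguyen 2, Umar 1, Rao 0. Rao has the fewest and is eliminated.
Round 2: Toma 2, Nguyen 2, Umar 1. Umar has the fewest and is eliminated.
Round 3: Nguyen 3, Toma 2. Nguyen has a majority.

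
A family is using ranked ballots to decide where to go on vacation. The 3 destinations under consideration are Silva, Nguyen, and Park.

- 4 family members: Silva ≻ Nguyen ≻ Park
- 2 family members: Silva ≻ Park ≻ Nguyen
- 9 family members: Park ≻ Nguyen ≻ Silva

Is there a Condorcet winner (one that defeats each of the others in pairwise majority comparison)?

Head-to-head results (15 voters total):
Silva vs Nguyen: Nguyen wins 9–6.
Silva vs Park: Park wins 9–6.
Nguyen vs Park: Park wins 11–4.
Park beats each rival — Silva (9–6), Nguyen (11–4) — so Park is the Condorcet winner.

Yes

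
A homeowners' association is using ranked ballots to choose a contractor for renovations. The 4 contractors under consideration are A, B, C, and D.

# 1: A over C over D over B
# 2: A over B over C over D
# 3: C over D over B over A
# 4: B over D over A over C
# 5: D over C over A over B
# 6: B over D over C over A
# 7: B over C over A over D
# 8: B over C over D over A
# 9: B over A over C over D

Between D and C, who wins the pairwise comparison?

C

Ballots ranking D above C: 3.
Ballots ranking C above D: 6.
C wins the head-to-head, 6–3.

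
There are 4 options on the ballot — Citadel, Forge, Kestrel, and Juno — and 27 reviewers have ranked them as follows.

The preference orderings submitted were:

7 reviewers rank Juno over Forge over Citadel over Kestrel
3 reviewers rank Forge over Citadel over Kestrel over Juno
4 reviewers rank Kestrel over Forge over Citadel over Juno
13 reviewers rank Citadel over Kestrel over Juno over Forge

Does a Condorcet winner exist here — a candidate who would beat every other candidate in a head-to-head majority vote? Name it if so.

Head-to-head results (27 voters total):
Citadel vs Forge: Forge wins 14–13.
Citadel vs Kestrel: Citadel wins 23–4.
Citadel vs Juno: Citadel wins 20–7.
Forge vs Kestrel: Kestrel wins 17–10.
Forge vs Juno: Juno wins 20–7.
Kestrel vs Juno: Kestrel wins 20–7.
No candidate beats all others: Citadel beats Kestrel beats Forge beats Citadel, a majority cycle.

No Condorcet winner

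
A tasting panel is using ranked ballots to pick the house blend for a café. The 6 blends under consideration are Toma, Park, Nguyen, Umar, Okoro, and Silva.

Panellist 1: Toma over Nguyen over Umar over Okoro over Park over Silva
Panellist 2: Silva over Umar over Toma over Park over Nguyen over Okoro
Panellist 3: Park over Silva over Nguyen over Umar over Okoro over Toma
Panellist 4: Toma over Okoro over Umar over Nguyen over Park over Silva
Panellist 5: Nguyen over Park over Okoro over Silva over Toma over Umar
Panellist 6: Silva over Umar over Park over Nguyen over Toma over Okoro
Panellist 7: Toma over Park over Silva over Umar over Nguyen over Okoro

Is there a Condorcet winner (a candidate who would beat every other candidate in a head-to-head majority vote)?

Head-to-head results (7 voters total):
Toma vs Park: Toma wins 4–3.
Toma vs Nguyen: Toma wins 4–3.
Toma vs Umar: Toma wins 4–3.
Toma vs Okoro: Toma wins 5–2.
Toma vs Silva: Silva wins 4–3.
Park vs Nguyen: Park wins 4–3.
Park vs Umar: Umar wins 4–3.
Park vs Okoro: Park wins 5–2.
Park vs Silva: Park wins 5–2.
Nguyen vs Umar: Umar wins 4–3.
Nguyen vs Okoro: Nguyen wins 6–1.
Nguyen vs Silva: Silva wins 4–3.
Umar vs Okoro: Umar wins 5–2.
Umar vs Silva: Silva wins 5–2.
Okoro vs Silva: Silva wins 4–3.
No candidate beats all others: Toma beats Park beats Silva beats Toma, a majority cycle.

No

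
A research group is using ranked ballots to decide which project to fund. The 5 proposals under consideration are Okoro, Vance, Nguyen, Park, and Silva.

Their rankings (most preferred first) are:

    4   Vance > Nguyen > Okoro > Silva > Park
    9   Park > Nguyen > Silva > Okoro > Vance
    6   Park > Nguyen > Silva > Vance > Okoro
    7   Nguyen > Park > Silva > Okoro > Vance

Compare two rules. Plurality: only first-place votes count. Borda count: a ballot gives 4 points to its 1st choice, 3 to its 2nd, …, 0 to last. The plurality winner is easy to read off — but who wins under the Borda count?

Nguyen

Plurality first-place counts: Okoro 0, Vance 4, Nguyen 7, Park 15, Silva 0 → Park.
Borda totals: Okoro 24, Vance 22, Nguyen 85, Park 81, Silva 48 → Nguyen.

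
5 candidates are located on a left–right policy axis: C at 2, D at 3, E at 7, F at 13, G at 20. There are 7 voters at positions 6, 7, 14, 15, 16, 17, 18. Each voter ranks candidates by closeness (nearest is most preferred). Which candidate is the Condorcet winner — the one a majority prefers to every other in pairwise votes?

With single-peaked preferences on a line, the Condorcet winner is the candidate closest to the median voter.
The median voter (position 15) is closest to F at 13.
Check: F vs C — voters closer to F: 5 of 7.

F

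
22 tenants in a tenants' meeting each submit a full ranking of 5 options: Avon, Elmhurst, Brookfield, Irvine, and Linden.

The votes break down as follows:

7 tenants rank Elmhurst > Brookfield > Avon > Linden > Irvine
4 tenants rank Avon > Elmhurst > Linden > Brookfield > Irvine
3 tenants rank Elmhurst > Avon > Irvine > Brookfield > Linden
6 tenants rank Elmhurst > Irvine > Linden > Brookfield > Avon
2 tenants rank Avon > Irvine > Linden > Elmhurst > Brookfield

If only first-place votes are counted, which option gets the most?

First-place vote totals:
  Avon: 6
  Elmhurst: 16
  Brookfield: 0
  Irvine: 0
  Linden: 0
Elmhurst has the most first-place votes.

Elmhurst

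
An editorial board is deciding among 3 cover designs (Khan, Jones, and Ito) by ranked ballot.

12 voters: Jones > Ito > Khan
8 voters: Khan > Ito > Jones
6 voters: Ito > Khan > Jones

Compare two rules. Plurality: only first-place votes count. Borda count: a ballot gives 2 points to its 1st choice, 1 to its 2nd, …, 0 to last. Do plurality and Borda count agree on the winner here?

Plurality first-place counts: Khan 8, Jones 12, Ito 6 → Jones.
Borda totals: Khan 22, Jones 24, Ito 32 → Ito.
The two rules disagree: plurality picks Jones, Borda picks Ito.

No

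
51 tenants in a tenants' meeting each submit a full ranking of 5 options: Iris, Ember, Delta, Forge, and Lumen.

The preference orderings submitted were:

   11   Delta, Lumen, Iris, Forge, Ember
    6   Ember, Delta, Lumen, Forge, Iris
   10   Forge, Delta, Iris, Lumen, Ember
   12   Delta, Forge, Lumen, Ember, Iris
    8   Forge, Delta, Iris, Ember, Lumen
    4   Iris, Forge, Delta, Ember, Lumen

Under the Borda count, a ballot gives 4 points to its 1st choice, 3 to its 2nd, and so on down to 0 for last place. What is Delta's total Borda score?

172

Borda scores:
  Iris: 11·2 + 6·0 + 10·2 + 12·0 + 8·2 + 4·4 = 74
  Ember: 11·0 + 6·4 + 10·0 + 12·1 + 8·1 + 4·1 = 48
  Delta: 11·4 + 6·3 + 10·3 + 12·4 + 8·3 + 4·2 = 172
  Forge: 11·1 + 6·1 + 10·4 + 12·3 + 8·4 + 4·3 = 137
  Lumen: 11·3 + 6·2 + 10·1 + 12·2 + 8·0 + 4·0 = 79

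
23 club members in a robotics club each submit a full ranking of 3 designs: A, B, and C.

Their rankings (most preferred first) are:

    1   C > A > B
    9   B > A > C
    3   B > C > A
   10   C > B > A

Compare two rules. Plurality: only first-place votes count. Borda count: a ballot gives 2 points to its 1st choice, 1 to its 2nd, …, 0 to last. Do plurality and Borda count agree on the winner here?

Plurality first-place counts: A 0, B 12, C 11 → B.
Borda totals: A 10, B 34, C 25 → B.
The two rules agree on B.

Yes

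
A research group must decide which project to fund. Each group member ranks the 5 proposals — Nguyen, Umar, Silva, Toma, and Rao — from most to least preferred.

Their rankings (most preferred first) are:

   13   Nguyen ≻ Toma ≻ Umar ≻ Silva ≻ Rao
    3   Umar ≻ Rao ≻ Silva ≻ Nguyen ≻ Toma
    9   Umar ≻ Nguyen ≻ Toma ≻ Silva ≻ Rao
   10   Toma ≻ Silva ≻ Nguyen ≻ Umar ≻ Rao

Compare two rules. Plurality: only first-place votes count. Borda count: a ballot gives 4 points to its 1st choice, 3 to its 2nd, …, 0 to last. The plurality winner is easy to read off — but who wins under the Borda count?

Plurality first-place counts: Nguyen 13, Umar 12, Silva 0, Toma 10, Rao 0 → Nguyen.
Borda totals: Nguyen 102, Umar 84, Silva 58, Toma 97, Rao 9 → Nguyen.

Nguyen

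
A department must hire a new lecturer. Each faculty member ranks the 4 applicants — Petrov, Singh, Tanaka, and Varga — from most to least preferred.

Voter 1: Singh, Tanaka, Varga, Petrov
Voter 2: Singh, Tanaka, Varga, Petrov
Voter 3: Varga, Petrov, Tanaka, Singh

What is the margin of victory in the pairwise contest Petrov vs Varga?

Ballots ranking Petrov above Varga: 0.
Ballots ranking Varga above Petrov: 3.
Varga wins 3–0, a margin of 3.

3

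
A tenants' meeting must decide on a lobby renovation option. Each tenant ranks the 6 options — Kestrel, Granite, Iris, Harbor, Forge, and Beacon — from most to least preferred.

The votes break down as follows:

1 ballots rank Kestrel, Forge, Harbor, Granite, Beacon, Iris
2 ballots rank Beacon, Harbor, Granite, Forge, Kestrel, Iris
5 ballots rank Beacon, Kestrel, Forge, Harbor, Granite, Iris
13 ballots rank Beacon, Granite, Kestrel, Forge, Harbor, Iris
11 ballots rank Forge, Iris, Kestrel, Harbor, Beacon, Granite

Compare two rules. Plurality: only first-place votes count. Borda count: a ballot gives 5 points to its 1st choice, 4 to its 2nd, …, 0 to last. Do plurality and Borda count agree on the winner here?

Plurality first-place counts: Kestrel 1, Granite 0, Iris 0, Harbor 0, Forge 11, Beacon 20 → Beacon.
Borda totals: Kestrel 99, Granite 65, Iris 44, Harbor 56, Forge 104, Beacon 112 → Beacon.
The two rules agree on Beacon.

Yes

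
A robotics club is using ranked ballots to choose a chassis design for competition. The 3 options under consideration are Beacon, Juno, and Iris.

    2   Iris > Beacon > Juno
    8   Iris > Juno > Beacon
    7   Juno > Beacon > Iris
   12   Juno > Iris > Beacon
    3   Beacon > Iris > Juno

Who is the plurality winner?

First-place vote totals:
  Beacon: 3
  Juno: 19
  Iris: 10
Juno has the most first-place votes.

Juno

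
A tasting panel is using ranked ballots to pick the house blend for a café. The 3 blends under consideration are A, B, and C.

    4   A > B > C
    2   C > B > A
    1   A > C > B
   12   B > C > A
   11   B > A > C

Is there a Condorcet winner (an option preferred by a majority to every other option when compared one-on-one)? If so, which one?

Head-to-head results (30 voters total):
A vs B: B wins 25–5.
A vs C: A wins 16–14.
B vs C: B wins 27–3.
B beats each rival — A (25–5), C (27–3) — so B is the Condorcet winner.

B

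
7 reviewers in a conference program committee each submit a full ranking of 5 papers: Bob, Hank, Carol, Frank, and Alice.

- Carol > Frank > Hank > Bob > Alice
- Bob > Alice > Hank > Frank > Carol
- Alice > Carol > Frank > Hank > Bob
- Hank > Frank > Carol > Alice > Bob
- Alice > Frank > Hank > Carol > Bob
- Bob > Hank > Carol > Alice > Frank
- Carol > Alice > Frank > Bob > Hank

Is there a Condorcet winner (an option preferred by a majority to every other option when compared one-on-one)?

Head-to-head results (7 voters total):
Bob vs Hank: Hank wins 4–3.
Bob vs Carol: Carol wins 5–2.
Bob vs Frank: Frank wins 5–2.
Bob vs Alice: Alice wins 4–3.
Hank vs Carol: Hank wins 4–3.
Hank vs Frank: Frank wins 4–3.
Hank vs Alice: Alice wins 4–3.
Carol vs Frank: Carol wins 4–3.
Carol vs Alice: Carol wins 4–3.
Frank vs Alice: Alice wins 5–2.
No candidate beats all others: Hank beats Carol beats Frank beats Hank, a majority cycle.

No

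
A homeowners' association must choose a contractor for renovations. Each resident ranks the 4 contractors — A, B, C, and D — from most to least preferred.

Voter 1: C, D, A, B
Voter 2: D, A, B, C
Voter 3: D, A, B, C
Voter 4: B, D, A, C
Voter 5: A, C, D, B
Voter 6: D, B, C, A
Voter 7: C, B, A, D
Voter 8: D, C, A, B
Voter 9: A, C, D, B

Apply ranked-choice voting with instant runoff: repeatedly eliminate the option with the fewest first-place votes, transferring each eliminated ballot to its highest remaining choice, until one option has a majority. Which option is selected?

D

Round 1: D 4, A 2, C 2, B 1. B has the fewest and is eliminated.
Round 2: D 5, A 2, C 2. D has a majority.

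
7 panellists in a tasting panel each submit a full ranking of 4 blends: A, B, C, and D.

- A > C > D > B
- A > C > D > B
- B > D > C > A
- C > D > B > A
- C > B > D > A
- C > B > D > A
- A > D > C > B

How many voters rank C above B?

Ballots ranking C above B: 6.
Ballots ranking B above C: 1.
So 6 of 7 voters prefer C to B.

6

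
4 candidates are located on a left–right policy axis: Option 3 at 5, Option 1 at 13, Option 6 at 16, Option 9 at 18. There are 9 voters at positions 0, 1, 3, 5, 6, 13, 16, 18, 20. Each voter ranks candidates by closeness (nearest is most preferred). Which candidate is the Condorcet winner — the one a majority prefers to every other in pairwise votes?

Option 3

With single-peaked preferences on a line, the Condorcet winner is the candidate closest to the median voter.
The median voter (position 6) is closest to Option 3 at 5.
Check: Option 3 vs Option 6 — voters closer to Option 3: 5 of 9.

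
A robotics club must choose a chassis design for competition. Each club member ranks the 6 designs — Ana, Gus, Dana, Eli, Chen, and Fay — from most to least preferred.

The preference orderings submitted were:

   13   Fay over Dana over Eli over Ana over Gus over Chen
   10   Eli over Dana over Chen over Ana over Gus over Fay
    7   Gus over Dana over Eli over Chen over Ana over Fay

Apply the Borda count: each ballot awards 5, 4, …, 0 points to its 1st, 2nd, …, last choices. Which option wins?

Dana

Borda scores:
  Ana: 13·2 + 10·2 + 7·1 = 53
  Gus: 13·1 + 10·1 + 7·5 = 58
  Dana: 13·4 + 10·4 + 7·4 = 120
  Eli: 13·3 + 10·5 + 7·3 = 110
  Chen: 13·0 + 10·3 + 7·2 = 44
  Fay: 13·5 + 10·0 + 7·0 = 65
Dana has the highest total.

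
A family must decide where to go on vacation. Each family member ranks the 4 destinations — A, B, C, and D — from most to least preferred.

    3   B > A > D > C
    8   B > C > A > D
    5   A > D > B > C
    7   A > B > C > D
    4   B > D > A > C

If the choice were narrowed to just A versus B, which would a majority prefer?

Ballots ranking A above B: 5+7 = 12.
Ballots ranking B above A: 3+8+4 = 15.
B wins the head-to-head, 15–12.

B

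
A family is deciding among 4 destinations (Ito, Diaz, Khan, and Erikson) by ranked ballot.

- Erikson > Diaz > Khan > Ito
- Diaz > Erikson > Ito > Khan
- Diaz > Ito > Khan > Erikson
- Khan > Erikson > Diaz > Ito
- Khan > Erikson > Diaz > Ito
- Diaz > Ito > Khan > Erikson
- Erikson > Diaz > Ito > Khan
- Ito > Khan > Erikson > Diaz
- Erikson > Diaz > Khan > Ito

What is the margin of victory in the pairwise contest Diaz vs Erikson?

Ballots ranking Diaz above Erikson: 3.
Ballots ranking Erikson above Diaz: 6.
Erikson wins 6–3, a margin of 3.

3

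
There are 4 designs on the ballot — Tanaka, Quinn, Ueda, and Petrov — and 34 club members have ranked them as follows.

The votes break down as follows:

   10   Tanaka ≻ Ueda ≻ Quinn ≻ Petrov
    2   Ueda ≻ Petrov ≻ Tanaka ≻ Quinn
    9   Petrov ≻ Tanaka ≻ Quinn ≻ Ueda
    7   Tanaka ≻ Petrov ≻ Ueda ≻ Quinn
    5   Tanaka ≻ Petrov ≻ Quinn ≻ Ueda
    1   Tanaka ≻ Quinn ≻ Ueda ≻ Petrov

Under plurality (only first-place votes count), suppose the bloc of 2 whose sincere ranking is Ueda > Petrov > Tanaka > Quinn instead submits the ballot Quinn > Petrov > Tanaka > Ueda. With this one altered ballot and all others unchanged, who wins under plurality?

Tanaka

First-place totals with the altered ballot: Tanaka 23, Quinn 2, Ueda 0, Petrov 9.
The winner is unchanged: still Tanaka.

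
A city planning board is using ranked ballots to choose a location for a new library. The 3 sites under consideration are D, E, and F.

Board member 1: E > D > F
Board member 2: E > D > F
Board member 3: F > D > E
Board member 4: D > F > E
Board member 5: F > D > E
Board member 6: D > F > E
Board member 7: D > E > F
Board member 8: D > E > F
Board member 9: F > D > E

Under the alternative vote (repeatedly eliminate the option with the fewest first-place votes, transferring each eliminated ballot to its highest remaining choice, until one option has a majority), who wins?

D

Round 1: D 4, F 3, E 2. E has the fewest and is eliminated.
Round 2: D 6, F 3. D has a majority.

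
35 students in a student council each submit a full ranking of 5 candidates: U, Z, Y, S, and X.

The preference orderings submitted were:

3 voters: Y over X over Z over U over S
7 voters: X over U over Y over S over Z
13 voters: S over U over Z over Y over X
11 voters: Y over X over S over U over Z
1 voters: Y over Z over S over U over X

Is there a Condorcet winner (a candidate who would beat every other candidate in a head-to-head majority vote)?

Head-to-head results (35 voters total):
U vs Z: U wins 31–4.
U vs Y: U wins 20–15.
U vs S: S wins 25–10.
U vs X: X wins 21–14.
Z vs Y: Y wins 22–13.
Z vs S: S wins 31–4.
Z vs X: X wins 21–14.
Y vs S: Y wins 22–13.
Y vs X: Y wins 28–7.
S vs X: X wins 21–14.
No candidate beats all others: U beats Y beats S beats U, a majority cycle.

No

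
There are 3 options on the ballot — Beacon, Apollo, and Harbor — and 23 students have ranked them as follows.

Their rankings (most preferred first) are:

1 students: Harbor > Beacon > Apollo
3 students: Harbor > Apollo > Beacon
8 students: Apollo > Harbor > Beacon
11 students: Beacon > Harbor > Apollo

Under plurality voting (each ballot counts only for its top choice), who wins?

First-place vote totals:
  Beacon: 11
  Apollo: 8
  Harbor: 4
Beacon has the most first-place votes.

Beacon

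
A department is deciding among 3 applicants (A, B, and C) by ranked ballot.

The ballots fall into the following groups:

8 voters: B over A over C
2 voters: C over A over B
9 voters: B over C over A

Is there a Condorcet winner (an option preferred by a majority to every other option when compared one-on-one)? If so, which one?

B

Head-to-head results (19 voters total):
A vs B: B wins 17–2.
A vs C: C wins 11–8.
B vs C: B wins 17–2.
B beats each rival — A (17–2), C (17–2) — so B is the Condorcet winner.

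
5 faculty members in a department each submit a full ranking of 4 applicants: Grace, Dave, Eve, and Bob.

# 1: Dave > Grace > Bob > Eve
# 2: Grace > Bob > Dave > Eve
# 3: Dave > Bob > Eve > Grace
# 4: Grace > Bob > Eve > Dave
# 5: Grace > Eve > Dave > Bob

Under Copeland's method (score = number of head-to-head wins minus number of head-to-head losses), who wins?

Grace

Pairwise results:
  Grace vs Dave: Grace wins 3–2.
  Grace vs Eve: Grace wins 4–1.
  Grace vs Bob: Grace wins 4–1.
  Dave vs Eve: Dave wins 3–2.
  Dave vs Bob: Dave wins 3–2.
  Eve vs Bob: Bob wins 4–1.
Copeland scores (wins − losses):
  Grace: 3 − 0 = 3
  Dave: 2 − 1 = 1
  Eve: 0 − 3 = -3
  Bob: 1 − 2 = -1
Grace has the best Copeland score.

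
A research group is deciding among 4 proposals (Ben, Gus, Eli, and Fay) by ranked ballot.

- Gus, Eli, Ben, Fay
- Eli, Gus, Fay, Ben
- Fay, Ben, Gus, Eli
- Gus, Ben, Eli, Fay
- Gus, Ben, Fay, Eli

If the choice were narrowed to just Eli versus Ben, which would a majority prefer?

Ben

Ballots ranking Eli above Ben: 2.
Ballots ranking Ben above Eli: 3.
Ben wins the head-to-head, 3–2.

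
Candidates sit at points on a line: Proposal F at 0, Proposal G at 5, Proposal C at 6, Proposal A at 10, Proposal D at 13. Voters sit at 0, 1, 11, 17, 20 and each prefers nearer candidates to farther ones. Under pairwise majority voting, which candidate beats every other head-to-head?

With single-peaked preferences on a line, the Condorcet winner is the candidate closest to the median voter.
The median voter (position 11) is closest to Proposal A at 10.
Check: Proposal A vs Proposal F — voters closer to Proposal A: 3 of 5.

Proposal A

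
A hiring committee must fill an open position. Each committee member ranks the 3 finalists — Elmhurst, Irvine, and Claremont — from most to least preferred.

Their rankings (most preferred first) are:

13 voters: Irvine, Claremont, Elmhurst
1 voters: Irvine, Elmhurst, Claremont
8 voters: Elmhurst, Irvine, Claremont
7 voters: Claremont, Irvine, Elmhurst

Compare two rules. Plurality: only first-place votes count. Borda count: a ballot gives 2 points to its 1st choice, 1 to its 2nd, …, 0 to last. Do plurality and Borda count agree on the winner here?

Yes

Plurality first-place counts: Elmhurst 8, Irvine 14, Claremont 7 → Irvine.
Borda totals: Elmhurst 17, Irvine 43, Claremont 27 → Irvine.
The two rules agree on Irvine.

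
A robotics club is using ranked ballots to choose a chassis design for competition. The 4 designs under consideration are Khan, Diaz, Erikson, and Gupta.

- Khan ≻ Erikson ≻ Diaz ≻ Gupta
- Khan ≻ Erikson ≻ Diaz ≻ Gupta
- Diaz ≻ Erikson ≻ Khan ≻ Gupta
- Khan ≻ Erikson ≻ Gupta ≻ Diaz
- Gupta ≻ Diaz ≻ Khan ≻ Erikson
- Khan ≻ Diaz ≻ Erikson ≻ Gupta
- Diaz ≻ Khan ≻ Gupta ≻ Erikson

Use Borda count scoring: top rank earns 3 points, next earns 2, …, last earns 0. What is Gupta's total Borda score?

5

Borda scores:
  Khan: 3 + 3 + 1 + 3 + 1 + 3 + 2 = 16
  Diaz: 1 + 1 + 3 + 0 + 2 + 2 + 3 = 12
  Erikson: 2 + 2 + 2 + 2 + 0 + 1 + 0 = 9
  Gupta: 0 + 0 + 0 + 1 + 3 + 0 + 1 = 5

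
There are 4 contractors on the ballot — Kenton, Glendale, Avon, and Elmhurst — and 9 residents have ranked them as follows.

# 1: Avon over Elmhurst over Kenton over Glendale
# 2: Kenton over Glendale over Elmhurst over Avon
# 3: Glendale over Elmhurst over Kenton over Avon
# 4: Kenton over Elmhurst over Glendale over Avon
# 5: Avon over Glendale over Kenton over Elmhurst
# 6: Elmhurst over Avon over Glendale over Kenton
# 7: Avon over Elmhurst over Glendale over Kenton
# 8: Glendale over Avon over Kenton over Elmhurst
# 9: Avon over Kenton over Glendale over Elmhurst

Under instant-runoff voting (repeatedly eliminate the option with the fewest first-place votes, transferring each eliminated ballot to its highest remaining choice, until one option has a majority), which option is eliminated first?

Round 1: Avon 4, Kenton 2, Glendale 2, Elmhurst 1. Elmhurst has the fewest and is eliminated.
Round 2: Avon 5, Kenton 2, Glendale 2. Avon has a majority.

Elmhurst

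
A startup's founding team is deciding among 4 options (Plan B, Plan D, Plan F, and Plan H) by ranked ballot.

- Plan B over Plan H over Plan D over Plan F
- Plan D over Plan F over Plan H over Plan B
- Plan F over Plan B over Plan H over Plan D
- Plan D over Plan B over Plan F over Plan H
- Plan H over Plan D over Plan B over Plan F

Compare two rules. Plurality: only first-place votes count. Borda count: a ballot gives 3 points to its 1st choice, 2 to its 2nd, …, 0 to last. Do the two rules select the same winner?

Plurality first-place counts: Plan B 1, Plan D 2, Plan F 1, Plan H 1 → Plan D.
Borda totals: Plan B 8, Plan D 9, Plan F 6, Plan H 7 → Plan D.
The two rules agree on Plan D.

Yes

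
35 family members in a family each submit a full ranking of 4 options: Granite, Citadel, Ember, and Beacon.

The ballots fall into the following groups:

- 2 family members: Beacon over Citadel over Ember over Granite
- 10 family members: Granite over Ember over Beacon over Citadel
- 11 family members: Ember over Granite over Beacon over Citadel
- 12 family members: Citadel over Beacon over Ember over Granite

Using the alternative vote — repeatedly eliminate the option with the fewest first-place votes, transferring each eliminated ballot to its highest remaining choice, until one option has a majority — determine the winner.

Ember

Round 1: Citadel 12, Ember 11, Granite 10, Beacon 2. Beacon has the fewest and is eliminated.
Round 2: Citadel 14, Ember 11, Granite 10. Granite has the fewest and is eliminated.
Round 3: Ember 21, Citadel 14. Ember has a majority.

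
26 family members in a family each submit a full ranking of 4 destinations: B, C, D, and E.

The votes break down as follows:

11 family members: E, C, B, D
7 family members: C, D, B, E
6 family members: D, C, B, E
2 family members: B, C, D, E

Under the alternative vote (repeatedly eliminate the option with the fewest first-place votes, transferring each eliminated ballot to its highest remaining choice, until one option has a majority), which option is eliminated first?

B

Round 1: E 11, C 7, D 6, B 2. B has the fewest and is eliminated.
Round 2: E 11, C 9, D 6. D has the fewest and is eliminated.
Round 3: C 15, E 11. C has a majority.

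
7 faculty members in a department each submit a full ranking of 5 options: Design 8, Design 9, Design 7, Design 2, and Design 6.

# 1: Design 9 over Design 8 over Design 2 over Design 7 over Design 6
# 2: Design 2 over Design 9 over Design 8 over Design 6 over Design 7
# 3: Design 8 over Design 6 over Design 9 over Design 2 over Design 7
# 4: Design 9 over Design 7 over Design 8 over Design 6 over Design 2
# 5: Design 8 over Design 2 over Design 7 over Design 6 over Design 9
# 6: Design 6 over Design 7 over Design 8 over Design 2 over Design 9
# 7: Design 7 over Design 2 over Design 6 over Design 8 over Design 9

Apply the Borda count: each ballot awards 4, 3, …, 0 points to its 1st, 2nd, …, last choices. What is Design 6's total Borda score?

12

Borda scores:
  Design 8: 3 + 2 + 4 + 2 + 4 + 2 + 1 = 18
  Design 9: 4 + 3 + 2 + 4 + 0 + 0 + 0 = 13
  Design 7: 1 + 0 + 0 + 3 + 2 + 3 + 4 = 13
  Design 2: 2 + 4 + 1 + 0 + 3 + 1 + 3 = 14
  Design 6: 0 + 1 + 3 + 1 + 1 + 4 + 2 = 12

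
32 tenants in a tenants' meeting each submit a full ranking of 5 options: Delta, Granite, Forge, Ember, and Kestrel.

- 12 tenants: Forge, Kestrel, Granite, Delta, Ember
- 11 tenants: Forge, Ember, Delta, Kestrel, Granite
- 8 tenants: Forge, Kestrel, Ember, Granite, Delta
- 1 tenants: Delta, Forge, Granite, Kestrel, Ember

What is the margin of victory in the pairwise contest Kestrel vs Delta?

8

Ballots ranking Kestrel above Delta: 12+8 = 20.
Ballots ranking Delta above Kestrel: 11+1 = 12.
Kestrel wins 20–12, a margin of 8.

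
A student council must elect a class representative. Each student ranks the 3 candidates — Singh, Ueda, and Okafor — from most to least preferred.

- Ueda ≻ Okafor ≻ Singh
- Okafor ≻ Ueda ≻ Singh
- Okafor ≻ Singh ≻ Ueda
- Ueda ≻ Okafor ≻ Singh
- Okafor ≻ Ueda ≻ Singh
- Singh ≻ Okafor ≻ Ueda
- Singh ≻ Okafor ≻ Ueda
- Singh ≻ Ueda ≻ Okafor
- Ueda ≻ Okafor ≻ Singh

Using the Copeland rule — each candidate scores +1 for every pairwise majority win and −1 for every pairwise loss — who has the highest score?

Pairwise results:
  Singh vs Ueda: Ueda wins 5–4.
  Singh vs Okafor: Okafor wins 6–3.
  Ueda vs Okafor: Okafor wins 5–4.
Copeland scores (wins − losses):
  Singh: 0 − 2 = -2
  Ueda: 1 − 1 = 0
  Okafor: 2 − 0 = 2
Okafor has the best Copeland score.

Okafor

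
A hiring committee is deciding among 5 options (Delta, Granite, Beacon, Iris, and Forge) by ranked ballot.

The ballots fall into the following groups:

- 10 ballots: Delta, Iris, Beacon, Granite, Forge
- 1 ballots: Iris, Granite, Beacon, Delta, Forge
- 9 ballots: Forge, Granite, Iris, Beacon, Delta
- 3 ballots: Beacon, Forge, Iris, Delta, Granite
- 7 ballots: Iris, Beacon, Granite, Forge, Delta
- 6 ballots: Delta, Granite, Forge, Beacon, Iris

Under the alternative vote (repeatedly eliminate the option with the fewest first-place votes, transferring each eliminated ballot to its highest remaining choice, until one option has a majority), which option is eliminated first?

Round 1: Delta 16, Forge 9, Iris 8, Beacon 3, Granite 0. Granite has the fewest and is eliminated.
Round 2: Delta 16, Forge 9, Iris 8, Beacon 3. Beacon has the fewest and is eliminated.
Round 3: Delta 16, Forge 12, Iris 8. Iris has the fewest and is eliminated.
Round 4: Forge 19, Delta 17. Forge has a majority.

Granite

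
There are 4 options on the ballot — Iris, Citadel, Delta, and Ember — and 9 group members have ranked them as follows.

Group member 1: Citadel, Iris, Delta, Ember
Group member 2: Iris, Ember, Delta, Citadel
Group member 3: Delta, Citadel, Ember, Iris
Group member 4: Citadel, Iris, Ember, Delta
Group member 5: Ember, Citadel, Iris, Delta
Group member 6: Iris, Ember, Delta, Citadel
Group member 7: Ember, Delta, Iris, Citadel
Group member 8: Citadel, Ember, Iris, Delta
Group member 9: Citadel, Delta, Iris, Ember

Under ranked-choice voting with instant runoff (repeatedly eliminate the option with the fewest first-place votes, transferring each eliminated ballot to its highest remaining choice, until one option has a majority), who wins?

Citadel

Round 1: Citadel 4, Iris 2, Ember 2, Delta 1. Delta has the fewest and is eliminated.
Round 2: Citadel 5, Iris 2, Ember 2. Citadel has a majority.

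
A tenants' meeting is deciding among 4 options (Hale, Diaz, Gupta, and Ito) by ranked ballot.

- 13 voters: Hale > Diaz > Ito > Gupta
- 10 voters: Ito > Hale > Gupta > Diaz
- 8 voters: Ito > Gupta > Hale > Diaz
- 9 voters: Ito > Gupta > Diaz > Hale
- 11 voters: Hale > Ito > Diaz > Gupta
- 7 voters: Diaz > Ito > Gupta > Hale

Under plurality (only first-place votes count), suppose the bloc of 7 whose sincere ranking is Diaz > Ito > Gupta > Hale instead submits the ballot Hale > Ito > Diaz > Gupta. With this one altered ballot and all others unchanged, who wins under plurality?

First-place totals with the altered ballot: Hale 31, Diaz 0, Gupta 0, Ito 27.
The switch changes the winner from Ito to Hale.

Hale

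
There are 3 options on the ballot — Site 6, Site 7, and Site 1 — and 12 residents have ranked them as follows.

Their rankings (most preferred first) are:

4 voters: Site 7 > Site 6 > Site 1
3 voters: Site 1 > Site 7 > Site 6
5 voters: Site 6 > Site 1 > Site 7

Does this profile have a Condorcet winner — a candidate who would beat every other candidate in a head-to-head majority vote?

Head-to-head results (12 voters total):
Site 6 vs Site 7: Site 7 wins 7–5.
Site 6 vs Site 1: Site 6 wins 9–3.
Site 7 vs Site 1: Site 1 wins 8–4.
No candidate beats all others: Site 6 beats Site 1 beats Site 7 beats Site 6, a majority cycle.

No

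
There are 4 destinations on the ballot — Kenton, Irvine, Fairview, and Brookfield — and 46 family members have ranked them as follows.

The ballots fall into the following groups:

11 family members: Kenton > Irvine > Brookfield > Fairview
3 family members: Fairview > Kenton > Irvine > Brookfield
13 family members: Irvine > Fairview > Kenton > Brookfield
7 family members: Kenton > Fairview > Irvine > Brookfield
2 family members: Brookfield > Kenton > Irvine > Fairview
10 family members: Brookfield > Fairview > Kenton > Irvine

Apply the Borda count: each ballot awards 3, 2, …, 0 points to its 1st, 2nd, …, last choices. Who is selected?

Borda scores:
  Kenton: 11·3 + 3·2 + 13·1 + 7·3 + 2·2 + 10·1 = 87
  Irvine: 11·2 + 3·1 + 13·3 + 7·1 + 2·1 + 10·0 = 73
  Fairview: 11·0 + 3·3 + 13·2 + 7·2 + 2·0 + 10·2 = 69
  Brookfield: 11·1 + 3·0 + 13·0 + 7·0 + 2·3 + 10·3 = 47
Kenton has the highest total.

Kenton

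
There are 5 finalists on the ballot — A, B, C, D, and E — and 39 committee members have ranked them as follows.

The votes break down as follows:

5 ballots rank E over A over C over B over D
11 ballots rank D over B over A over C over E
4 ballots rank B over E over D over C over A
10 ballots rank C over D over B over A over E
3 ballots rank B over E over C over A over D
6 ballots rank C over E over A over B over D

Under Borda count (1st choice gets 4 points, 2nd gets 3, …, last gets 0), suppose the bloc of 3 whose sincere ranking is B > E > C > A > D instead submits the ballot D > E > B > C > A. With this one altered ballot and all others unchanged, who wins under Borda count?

D

Borda totals with the altered ballot: A 59, B 86, C 92, D 94, E 59.
The switch changes the winner from C to D.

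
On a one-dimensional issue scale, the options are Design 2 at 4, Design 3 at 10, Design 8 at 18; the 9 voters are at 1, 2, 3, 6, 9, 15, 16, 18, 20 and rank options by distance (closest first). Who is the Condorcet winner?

With single-peaked preferences on a line, the Condorcet winner is the candidate closest to the median voter.
The median voter (position 9) is closest to Design 3 at 10.
Check: Design 3 vs Design 2 — voters closer to Design 3: 5 of 9.

Design 3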